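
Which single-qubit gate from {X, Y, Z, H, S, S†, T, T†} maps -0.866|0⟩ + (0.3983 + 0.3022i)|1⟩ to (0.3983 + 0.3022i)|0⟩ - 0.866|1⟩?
X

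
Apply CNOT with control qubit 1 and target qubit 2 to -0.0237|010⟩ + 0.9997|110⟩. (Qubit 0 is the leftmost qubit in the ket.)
-0.0237|011⟩ + 0.9997|111⟩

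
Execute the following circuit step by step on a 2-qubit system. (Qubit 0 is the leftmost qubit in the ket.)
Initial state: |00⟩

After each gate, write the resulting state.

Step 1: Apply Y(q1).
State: i|01⟩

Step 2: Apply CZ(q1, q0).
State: i|01⟩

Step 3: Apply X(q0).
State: i|11⟩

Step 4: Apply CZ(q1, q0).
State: -i|11⟩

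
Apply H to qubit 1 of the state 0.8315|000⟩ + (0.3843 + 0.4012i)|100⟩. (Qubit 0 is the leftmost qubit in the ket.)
0.588|000⟩ + 0.588|010⟩ + (0.2717 + 0.2837i)|100⟩ + (0.2717 + 0.2837i)|110⟩

H on qubit 1 mixes each pair of kets that differ only in qubit 1: amplitudes (a, b) of (|…0…⟩, |…1…⟩) become ((a + b)/√2, (a − b)/√2). Kets absent from the input have amplitude 0.
(|000⟩, |010⟩): (a, b) = (0.8315, 0) → (0.588, 0.588)
(|100⟩, |110⟩): (a, b) = ((0.3843 + 0.4012i), 0) → ((0.2717 + 0.2837i), (0.2717 + 0.2837i))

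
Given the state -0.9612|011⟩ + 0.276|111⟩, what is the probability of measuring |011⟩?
0.9239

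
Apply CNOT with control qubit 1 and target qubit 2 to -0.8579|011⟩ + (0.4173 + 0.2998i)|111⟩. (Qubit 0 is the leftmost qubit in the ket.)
-0.8579|010⟩ + (0.4173 + 0.2998i)|110⟩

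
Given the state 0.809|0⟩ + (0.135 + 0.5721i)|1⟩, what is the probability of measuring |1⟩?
0.3455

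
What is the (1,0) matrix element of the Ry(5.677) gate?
0.2985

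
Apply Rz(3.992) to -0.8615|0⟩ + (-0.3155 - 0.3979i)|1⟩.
(0.3554 + 0.7848i)|0⟩ + (0.4926 - 0.1233i)|1⟩

Rz(3.992) = [[e^(−iθ/2), 0], [0, e^(iθ/2)]] with e^(±iθ/2) = cos(θ/2) ± i·sin(θ/2); θ = 3.992, cos(θ/2) ≈ -0.412506, sin(θ/2) ≈ 0.910955.
With a = amp(|0⟩) = -0.8615 and b = amp(|1⟩) = (-0.3155 - 0.3979i):
new amp(|0⟩) = (-0.412506 - 0.910955i)·a = (0.3554 + 0.7848i)
new amp(|1⟩) = (-0.412506 + 0.910955i)·b = (0.4926 - 0.1233i)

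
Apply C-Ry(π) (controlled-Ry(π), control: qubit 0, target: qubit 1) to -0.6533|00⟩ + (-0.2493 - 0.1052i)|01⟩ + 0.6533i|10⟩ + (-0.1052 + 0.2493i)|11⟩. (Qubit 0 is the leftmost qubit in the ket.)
-0.6533|00⟩ + (-0.2493 - 0.1052i)|01⟩ + (0.1052 - 0.2493i)|10⟩ + 0.6533i|11⟩

C-Ry(π) leaves the control-|0⟩ kets |00⟩, |01⟩ unchanged and applies Ry(π) to qubit 1 on the control-|1⟩ pair (|10⟩, |11⟩).
Ry(π) = [[cos(θ/2), −sin(θ/2)], [sin(θ/2), cos(θ/2)]]; θ = π, cos(θ/2) ≈ 0, sin(θ/2) ≈ 1.
With a = amp(|10⟩) = 0.6533i and b = amp(|11⟩) = (-0.1052 + 0.2493i):
new amp(|10⟩) = (-1)·b = (0.1052 - 0.2493i)
new amp(|11⟩) = (1)·a = 0.6533i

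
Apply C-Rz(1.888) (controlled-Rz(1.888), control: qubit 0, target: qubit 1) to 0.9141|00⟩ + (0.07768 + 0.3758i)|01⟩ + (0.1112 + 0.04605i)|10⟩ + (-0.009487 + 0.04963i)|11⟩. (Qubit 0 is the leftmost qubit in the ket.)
0.9141|00⟩ + (0.07768 + 0.3758i)|01⟩ + (0.1025 - 0.06305i)|10⟩ + (-0.04576 + 0.02143i)|11⟩

C-Rz(1.888) leaves the control-|0⟩ kets |00⟩, |01⟩ unchanged and applies Rz(1.888) to qubit 1 on the control-|1⟩ pair (|10⟩, |11⟩).
Rz(1.888) = [[e^(−iθ/2), 0], [0, e^(iθ/2)]] with e^(±iθ/2) = cos(θ/2) ± i·sin(θ/2); θ = 1.888, cos(θ/2) ≈ 0.586553, sin(θ/2) ≈ 0.809911.
With a = amp(|10⟩) = (0.1112 + 0.04605i) and b = amp(|11⟩) = (-0.009487 + 0.04963i):
new amp(|10⟩) = (0.586553 - 0.809911i)·a = (0.1025 - 0.06305i)
new amp(|11⟩) = (0.586553 + 0.809911i)·b = (-0.04576 + 0.02143i)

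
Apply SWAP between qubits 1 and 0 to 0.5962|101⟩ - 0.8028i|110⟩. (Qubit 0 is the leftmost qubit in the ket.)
0.5962|011⟩ - 0.8028i|110⟩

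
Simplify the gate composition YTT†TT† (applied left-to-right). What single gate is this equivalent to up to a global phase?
Y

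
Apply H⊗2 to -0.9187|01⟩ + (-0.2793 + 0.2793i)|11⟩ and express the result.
(-0.599 + 0.1397i)|00⟩ + (0.599 - 0.1397i)|01⟩ + (-0.3197 - 0.1397i)|10⟩ + (0.3197 + 0.1397i)|11⟩

H⊗2 gives amp(|y⟩) = (1/2) Σ_x (−1)^(x·y) amp(|x⟩), where x·y is the number of positions in which both x and y have a 1.
|00⟩: (-0.9187 + (-0.2793 + 0.2793i))/2 = (-0.599 + 0.1397i)
|01⟩: (0.9187 - (-0.2793 + 0.2793i))/2 = (0.599 - 0.1397i)
|10⟩: (-0.9187 - (-0.2793 + 0.2793i))/2 = (-0.3197 - 0.1397i)
|11⟩: (0.9187 + (-0.2793 + 0.2793i))/2 = (0.3197 + 0.1397i)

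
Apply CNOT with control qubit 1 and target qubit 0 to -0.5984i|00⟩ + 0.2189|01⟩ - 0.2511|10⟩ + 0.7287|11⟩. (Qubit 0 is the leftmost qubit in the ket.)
-0.5984i|00⟩ + 0.7287|01⟩ - 0.2511|10⟩ + 0.2189|11⟩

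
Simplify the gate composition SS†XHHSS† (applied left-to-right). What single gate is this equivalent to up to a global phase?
X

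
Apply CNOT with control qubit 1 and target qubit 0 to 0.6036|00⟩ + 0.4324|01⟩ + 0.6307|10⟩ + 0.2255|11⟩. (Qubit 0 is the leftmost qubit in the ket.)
0.6036|00⟩ + 0.2255|01⟩ + 0.6307|10⟩ + 0.4324|11⟩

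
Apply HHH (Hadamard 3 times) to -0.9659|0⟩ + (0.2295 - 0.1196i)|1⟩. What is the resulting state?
(-0.5207 - 0.08457i)|0⟩ + (-0.8453 + 0.08457i)|1⟩

H² = I, so H^3 = H: a single Hadamard. With (a, b) = (-0.9659, (0.2295 - 0.1196i)), H gives ((a + b)/√2, (a − b)/√2) = ((-0.5207 - 0.08457i), (-0.8453 + 0.08457i)).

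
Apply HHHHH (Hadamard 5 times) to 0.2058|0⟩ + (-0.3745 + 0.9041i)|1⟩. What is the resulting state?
(-0.1193 + 0.6393i)|0⟩ + (0.4103 - 0.6393i)|1⟩

H² = I, so H^5 = H: a single Hadamard. With (a, b) = (0.2058, (-0.3745 + 0.9041i)), H gives ((a + b)/√2, (a − b)/√2) = ((-0.1193 + 0.6393i), (0.4103 - 0.6393i)).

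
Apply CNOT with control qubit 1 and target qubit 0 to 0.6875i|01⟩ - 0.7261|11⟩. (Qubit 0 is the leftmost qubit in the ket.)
-0.7261|01⟩ + 0.6875i|11⟩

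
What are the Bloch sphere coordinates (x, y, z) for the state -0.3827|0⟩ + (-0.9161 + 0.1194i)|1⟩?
(0.7012, -0.09139, -0.707)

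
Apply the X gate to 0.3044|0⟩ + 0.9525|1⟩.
0.9525|0⟩ + 0.3044|1⟩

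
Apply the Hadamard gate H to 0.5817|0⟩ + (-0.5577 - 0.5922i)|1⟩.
(0.01697 - 0.4187i)|0⟩ + (0.8057 + 0.4187i)|1⟩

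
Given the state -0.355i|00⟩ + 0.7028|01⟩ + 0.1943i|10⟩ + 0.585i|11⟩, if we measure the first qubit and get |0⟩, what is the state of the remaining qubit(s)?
-0.4509i|0⟩ + 0.8926|1⟩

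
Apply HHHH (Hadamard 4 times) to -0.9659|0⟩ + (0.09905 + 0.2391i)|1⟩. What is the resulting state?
-0.9659|0⟩ + (0.09905 + 0.2391i)|1⟩

H² = I, so an even number of Hadamards cancels: H^4 = I and the state is unchanged.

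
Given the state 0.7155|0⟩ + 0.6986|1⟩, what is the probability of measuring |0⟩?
0.5119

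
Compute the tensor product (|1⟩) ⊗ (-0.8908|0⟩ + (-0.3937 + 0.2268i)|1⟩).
-0.8908|10⟩ + (-0.3937 + 0.2268i)|11⟩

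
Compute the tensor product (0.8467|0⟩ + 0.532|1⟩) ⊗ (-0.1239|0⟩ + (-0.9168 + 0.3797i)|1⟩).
-0.1049|00⟩ + (-0.7763 + 0.3215i)|01⟩ - 0.06591|10⟩ + (-0.4877 + 0.202i)|11⟩

amp(|b₁b₂…⟩) = product of the factor amplitudes for bits b₁, b₂, …; only kets whose every factor amplitude is nonzero survive.
|00⟩: (0.8467)(-0.1239) = -0.1049
|01⟩: (0.8467)(-0.9168 + 0.3797i) = (-0.7763 + 0.3215i)
|10⟩: (0.532)(-0.1239) = -0.06591
|11⟩: (0.532)(-0.9168 + 0.3797i) = (-0.4877 + 0.202i)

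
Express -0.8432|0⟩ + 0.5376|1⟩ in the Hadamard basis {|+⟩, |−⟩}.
-0.2161|+⟩ - 0.9764|−⟩

With |ψ⟩ = α|0⟩ + β|1⟩, the Hadamard-basis coefficients are ⟨+|ψ⟩ = (α + β)/√2 and ⟨−|ψ⟩ = (α − β)/√2.
Here α = -0.8432, β = 0.5376: (α + β)/√2 = -0.2161, (α − β)/√2 = -0.9764.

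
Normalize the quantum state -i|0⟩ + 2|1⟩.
-(1/√5)i|0⟩ + 0.8944|1⟩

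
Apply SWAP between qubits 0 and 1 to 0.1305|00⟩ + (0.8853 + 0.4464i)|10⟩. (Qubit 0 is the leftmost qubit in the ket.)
0.1305|00⟩ + (0.8853 + 0.4464i)|01⟩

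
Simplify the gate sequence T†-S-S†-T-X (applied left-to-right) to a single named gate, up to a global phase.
X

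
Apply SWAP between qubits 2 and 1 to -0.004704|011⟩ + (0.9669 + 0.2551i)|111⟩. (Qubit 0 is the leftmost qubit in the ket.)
-0.004704|011⟩ + (0.9669 + 0.2551i)|111⟩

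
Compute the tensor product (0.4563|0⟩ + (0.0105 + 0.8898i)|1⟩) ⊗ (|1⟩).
0.4563|01⟩ + (0.0105 + 0.8898i)|11⟩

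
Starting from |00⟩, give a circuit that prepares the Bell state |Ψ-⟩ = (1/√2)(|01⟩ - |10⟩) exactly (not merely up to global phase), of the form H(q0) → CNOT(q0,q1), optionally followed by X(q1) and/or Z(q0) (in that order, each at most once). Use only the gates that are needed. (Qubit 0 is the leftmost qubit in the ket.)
H(q0) → CNOT(q0,q1) → X(q1) → Z(q0)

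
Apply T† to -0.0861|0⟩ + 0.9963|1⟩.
-0.0861|0⟩ + (0.7045 - 0.7045i)|1⟩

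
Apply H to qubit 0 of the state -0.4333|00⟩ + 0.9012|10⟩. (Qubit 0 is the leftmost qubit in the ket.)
0.3309|00⟩ - 0.9436|10⟩

H on qubit 0 mixes each pair of kets that differ only in qubit 0: amplitudes (a, b) of (|…0…⟩, |…1…⟩) become ((a + b)/√2, (a − b)/√2). Kets absent from the input have amplitude 0.
(|00⟩, |10⟩): (a, b) = (-0.4333, 0.9012) → (0.3309, -0.9436)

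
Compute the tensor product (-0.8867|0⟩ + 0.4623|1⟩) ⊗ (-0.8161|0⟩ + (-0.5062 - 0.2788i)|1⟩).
0.7236|00⟩ + (0.4488 + 0.2472i)|01⟩ - 0.3773|10⟩ + (-0.234 - 0.1289i)|11⟩

amp(|b₁b₂…⟩) = product of the factor amplitudes for bits b₁, b₂, …; only kets whose every factor amplitude is nonzero survive.
|00⟩: (-0.8867)(-0.8161) = 0.7236
|01⟩: (-0.8867)(-0.5062 - 0.2788i) = (0.4488 + 0.2472i)
|10⟩: (0.4623)(-0.8161) = -0.3773
|11⟩: (0.4623)(-0.5062 - 0.2788i) = (-0.234 - 0.1289i)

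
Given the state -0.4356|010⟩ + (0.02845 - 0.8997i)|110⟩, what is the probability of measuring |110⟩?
0.8103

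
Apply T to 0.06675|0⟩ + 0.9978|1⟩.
0.06675|0⟩ + (0.7056 + 0.7056i)|1⟩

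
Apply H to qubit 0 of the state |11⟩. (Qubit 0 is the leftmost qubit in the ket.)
1/√2|01⟩ - 1/√2|11⟩

H on qubit 0 mixes each pair of kets that differ only in qubit 0: amplitudes (a, b) of (|…0…⟩, |…1…⟩) become ((a + b)/√2, (a − b)/√2). Kets absent from the input have amplitude 0.
(|01⟩, |11⟩): (a, b) = (0, 1) → (1/√2, -1/√2)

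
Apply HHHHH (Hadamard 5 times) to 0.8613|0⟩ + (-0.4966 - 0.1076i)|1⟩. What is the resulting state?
(0.2579 - 0.07608i)|0⟩ + (0.9602 + 0.07608i)|1⟩

H² = I, so H^5 = H: a single Hadamard. With (a, b) = (0.8613, (-0.4966 - 0.1076i)), H gives ((a + b)/√2, (a − b)/√2) = ((0.2579 - 0.07608i), (0.9602 + 0.07608i)).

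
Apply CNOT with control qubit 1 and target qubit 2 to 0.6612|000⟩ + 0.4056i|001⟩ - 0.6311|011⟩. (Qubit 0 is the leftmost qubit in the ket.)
0.6612|000⟩ + 0.4056i|001⟩ - 0.6311|010⟩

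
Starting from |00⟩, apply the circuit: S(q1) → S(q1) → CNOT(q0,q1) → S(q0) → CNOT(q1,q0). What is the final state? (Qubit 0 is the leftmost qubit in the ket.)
|00⟩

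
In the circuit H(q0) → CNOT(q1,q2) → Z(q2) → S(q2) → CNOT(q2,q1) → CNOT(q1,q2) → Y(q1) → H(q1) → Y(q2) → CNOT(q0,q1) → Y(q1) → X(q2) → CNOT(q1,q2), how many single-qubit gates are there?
8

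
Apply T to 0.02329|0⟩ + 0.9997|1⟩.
0.02329|0⟩ + (0.7069 + 0.7069i)|1⟩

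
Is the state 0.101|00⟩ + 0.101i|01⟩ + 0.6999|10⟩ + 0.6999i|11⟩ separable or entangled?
Separable

Writing the state as a|00⟩ + b|01⟩ + c|10⟩ + d|11⟩, it is a product state iff ad − bc = 0.
Here (a, b, c, d) = (0.101, 0.101i, 0.6999, 0.6999i): ad − bc = (0.101)(0.6999i) − (0.101i)(0.6999) = 0, so the state is separable.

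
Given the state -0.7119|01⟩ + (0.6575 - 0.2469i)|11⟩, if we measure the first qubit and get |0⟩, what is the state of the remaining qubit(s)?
-|1⟩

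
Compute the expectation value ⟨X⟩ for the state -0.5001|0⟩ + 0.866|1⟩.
-0.8662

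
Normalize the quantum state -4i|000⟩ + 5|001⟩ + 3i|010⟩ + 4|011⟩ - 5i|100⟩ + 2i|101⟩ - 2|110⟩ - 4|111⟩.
-0.373i|000⟩ + 0.4663|001⟩ + 0.2798i|010⟩ + 0.373|011⟩ - 0.4663i|100⟩ + 0.1865i|101⟩ - 0.1865|110⟩ - 0.373|111⟩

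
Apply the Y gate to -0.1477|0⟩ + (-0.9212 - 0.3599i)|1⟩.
(-0.3599 + 0.9212i)|0⟩ - 0.1477i|1⟩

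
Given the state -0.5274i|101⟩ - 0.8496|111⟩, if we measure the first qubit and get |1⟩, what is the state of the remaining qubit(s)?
-0.5274i|01⟩ - 0.8496|11⟩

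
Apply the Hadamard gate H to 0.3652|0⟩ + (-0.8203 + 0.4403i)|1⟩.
(-0.3218 + 0.3113i)|0⟩ + (0.8383 - 0.3113i)|1⟩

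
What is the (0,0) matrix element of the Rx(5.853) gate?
-0.977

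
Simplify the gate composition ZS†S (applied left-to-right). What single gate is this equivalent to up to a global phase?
Z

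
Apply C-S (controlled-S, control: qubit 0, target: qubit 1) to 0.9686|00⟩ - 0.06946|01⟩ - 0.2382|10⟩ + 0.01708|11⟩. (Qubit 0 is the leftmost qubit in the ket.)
0.9686|00⟩ - 0.06946|01⟩ - 0.2382|10⟩ + 0.01708i|11⟩

C-S leaves the control-|0⟩ kets |00⟩, |01⟩ unchanged and applies S to qubit 1 on the control-|1⟩ pair (|10⟩, |11⟩).
S = [[1, 0], [0, i]].
With a = amp(|10⟩) = -0.2382 and b = amp(|11⟩) = 0.01708:
new amp(|10⟩) = (1)·a = -0.2382
new amp(|11⟩) = (i)·b = 0.01708i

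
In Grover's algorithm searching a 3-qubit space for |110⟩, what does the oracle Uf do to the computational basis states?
Uf|x⟩ = -|x⟩ if x = 110, else |x⟩ (phase flip on target)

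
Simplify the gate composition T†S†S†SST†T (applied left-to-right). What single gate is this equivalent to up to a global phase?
T†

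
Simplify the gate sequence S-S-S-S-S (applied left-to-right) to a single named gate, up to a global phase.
S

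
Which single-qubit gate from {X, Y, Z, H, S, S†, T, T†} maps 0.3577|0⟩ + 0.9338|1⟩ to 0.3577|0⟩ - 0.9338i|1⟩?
S†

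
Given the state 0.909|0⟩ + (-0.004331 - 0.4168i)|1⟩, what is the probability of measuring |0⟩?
0.8263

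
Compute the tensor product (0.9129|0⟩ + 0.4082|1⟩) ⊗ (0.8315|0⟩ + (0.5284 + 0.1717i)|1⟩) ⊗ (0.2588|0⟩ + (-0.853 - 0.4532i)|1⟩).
0.1964|000⟩ + (-0.6475 - 0.344i)|001⟩ + (0.1248 + 0.04057i)|010⟩ + (-0.3404 - 0.3523i)|011⟩ + 0.08784|100⟩ + (-0.2895 - 0.1538i)|101⟩ + (0.05582 + 0.01814i)|110⟩ + (-0.1522 - 0.1575i)|111⟩

amp(|b₁b₂…⟩) = product of the factor amplitudes for bits b₁, b₂, …; only kets whose every factor amplitude is nonzero survive.
|000⟩: (0.9129)(0.8315)(0.2588) = 0.1964
|001⟩: (0.9129)(0.8315)(-0.853 - 0.4532i) = (-0.6475 - 0.344i)
|010⟩: (0.9129)(0.5284 + 0.1717i)(0.2588) = (0.1248 + 0.04057i)
|011⟩: (0.9129)(0.5284 + 0.1717i)(-0.853 - 0.4532i) = (-0.3404 - 0.3523i)
|100⟩: (0.4082)(0.8315)(0.2588) = 0.08784
|101⟩: (0.4082)(0.8315)(-0.853 - 0.4532i) = (-0.2895 - 0.1538i)
|110⟩: (0.4082)(0.5284 + 0.1717i)(0.2588) = (0.05582 + 0.01814i)
|111⟩: (0.4082)(0.5284 + 0.1717i)(-0.853 - 0.4532i) = (-0.1522 - 0.1575i)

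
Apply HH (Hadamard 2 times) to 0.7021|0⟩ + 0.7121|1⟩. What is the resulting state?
0.7021|0⟩ + 0.7121|1⟩

H² = I, so an even number of Hadamards cancels: H^2 = I and the state is unchanged.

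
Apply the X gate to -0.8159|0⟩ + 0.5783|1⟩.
0.5783|0⟩ - 0.8159|1⟩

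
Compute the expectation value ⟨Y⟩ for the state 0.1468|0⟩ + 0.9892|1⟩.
0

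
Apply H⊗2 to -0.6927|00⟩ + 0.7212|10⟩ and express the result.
0.01425|00⟩ + 0.01425|01⟩ - 0.707|10⟩ - 0.707|11⟩

H⊗2 gives amp(|y⟩) = (1/2) Σ_x (−1)^(x·y) amp(|x⟩), where x·y is the number of positions in which both x and y have a 1.
|00⟩: (-0.6927 + 0.7212)/2 = 0.01425
|01⟩: (-0.6927 + 0.7212)/2 = 0.01425
|10⟩: (-0.6927 - 0.7212)/2 = -0.707
|11⟩: (-0.6927 - 0.7212)/2 = -0.707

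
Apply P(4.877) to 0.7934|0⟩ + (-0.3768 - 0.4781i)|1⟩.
0.7934|0⟩ + (-0.5334 + 0.2934i)|1⟩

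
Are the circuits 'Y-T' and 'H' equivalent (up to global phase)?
No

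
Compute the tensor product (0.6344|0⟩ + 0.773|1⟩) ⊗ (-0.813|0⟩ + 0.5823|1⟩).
-0.5158|00⟩ + 0.3694|01⟩ - 0.6284|10⟩ + 0.4501|11⟩

amp(|b₁b₂…⟩) = product of the factor amplitudes for bits b₁, b₂, …; only kets whose every factor amplitude is nonzero survive.
|00⟩: (0.6344)(-0.813) = -0.5158
|01⟩: (0.6344)(0.5823) = 0.3694
|10⟩: (0.773)(-0.813) = -0.6284
|11⟩: (0.773)(0.5823) = 0.4501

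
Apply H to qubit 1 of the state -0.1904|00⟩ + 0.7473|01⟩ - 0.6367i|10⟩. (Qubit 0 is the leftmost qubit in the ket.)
0.3938|00⟩ - 0.6631|01⟩ - 0.4502i|10⟩ - 0.4502i|11⟩

H on qubit 1 mixes each pair of kets that differ only in qubit 1: amplitudes (a, b) of (|…0…⟩, |…1…⟩) become ((a + b)/√2, (a − b)/√2). Kets absent from the input have amplitude 0.
(|00⟩, |01⟩): (a, b) = (-0.1904, 0.7473) → (0.3938, -0.6631)
(|10⟩, |11⟩): (a, b) = (-0.6367i, 0) → (-0.4502i, -0.4502i)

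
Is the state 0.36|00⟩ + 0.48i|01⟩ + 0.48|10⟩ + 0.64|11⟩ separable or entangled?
Entangled

Writing the state as a|00⟩ + b|01⟩ + c|10⟩ + d|11⟩, it is a product state iff ad − bc = 0.
Here (a, b, c, d) = (0.36, 0.48i, 0.48, 0.64): ad − bc = (0.36)(0.64) − (0.48i)(0.48) = (0.2304 - 0.2304i) ≠ 0, so the state is entangled.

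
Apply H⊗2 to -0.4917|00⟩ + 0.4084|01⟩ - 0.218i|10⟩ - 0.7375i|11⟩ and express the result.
(-0.04165 - 0.4778i)|00⟩ + (-0.4501 + 0.2598i)|01⟩ + (-0.04165 + 0.4778i)|10⟩ + (-0.4501 - 0.2598i)|11⟩

H⊗2 gives amp(|y⟩) = (1/2) Σ_x (−1)^(x·y) amp(|x⟩), where x·y is the number of positions in which both x and y have a 1.
|00⟩: (-0.4917 + 0.4084 - 0.218i - 0.7375i)/2 = (-0.04165 - 0.4778i)
|01⟩: (-0.4917 - 0.4084 - 0.218i + 0.7375i)/2 = (-0.4501 + 0.2598i)
|10⟩: (-0.4917 + 0.4084 + 0.218i + 0.7375i)/2 = (-0.04165 + 0.4778i)
|11⟩: (-0.4917 - 0.4084 + 0.218i - 0.7375i)/2 = (-0.4501 - 0.2598i)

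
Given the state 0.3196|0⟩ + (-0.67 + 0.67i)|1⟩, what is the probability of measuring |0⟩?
0.1021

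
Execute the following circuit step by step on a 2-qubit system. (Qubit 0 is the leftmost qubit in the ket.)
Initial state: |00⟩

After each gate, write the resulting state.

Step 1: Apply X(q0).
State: |10⟩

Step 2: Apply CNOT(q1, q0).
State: |10⟩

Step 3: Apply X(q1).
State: |11⟩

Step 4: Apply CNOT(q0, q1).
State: |10⟩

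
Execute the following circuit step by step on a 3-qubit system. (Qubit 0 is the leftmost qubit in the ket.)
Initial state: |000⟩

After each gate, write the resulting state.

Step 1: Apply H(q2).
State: 1/√2|000⟩ + 1/√2|001⟩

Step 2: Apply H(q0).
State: 1/2|000⟩ + 1/2|001⟩ + 1/2|100⟩ + 1/2|101⟩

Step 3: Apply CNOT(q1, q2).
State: 1/2|000⟩ + 1/2|001⟩ + 1/2|100⟩ + 1/2|101⟩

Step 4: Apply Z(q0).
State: 1/2|000⟩ + 1/2|001⟩ - 1/2|100⟩ - 1/2|101⟩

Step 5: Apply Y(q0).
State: (1/2)i|000⟩ + (1/2)i|001⟩ + (1/2)i|100⟩ + (1/2)i|101⟩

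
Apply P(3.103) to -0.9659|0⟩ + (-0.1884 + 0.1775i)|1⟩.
-0.9659|0⟩ + (0.1814 - 0.1846i)|1⟩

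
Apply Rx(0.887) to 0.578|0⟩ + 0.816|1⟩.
(0.5221 - 0.3501i)|0⟩ + (0.7371 - 0.248i)|1⟩

Rx(0.887) = [[cos(θ/2), −i·sin(θ/2)], [−i·sin(θ/2), cos(θ/2)]]; θ = 0.887, cos(θ/2) ≈ 0.903255, sin(θ/2) ≈ 0.429103.
With a = amp(|0⟩) = 0.578 and b = amp(|1⟩) = 0.816:
new amp(|0⟩) = (0.903255)·a + (-0.429103i)·b = (0.5221 - 0.3501i)
new amp(|1⟩) = (-0.429103i)·a + (0.903255)·b = (0.7371 - 0.248i)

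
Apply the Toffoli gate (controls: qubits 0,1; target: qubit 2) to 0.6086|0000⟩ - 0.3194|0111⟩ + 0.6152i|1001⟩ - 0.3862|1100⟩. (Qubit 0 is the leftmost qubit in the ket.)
0.6086|0000⟩ - 0.3194|0111⟩ + 0.6152i|1001⟩ - 0.3862|1110⟩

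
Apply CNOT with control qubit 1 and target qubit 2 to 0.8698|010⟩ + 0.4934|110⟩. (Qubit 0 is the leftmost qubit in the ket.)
0.8698|011⟩ + 0.4934|111⟩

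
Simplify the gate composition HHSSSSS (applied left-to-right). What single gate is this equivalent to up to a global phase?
S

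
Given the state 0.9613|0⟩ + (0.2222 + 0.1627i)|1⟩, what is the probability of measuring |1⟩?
0.07584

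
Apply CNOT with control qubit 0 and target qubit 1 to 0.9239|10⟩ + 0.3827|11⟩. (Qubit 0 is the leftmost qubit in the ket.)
0.3827|10⟩ + 0.9239|11⟩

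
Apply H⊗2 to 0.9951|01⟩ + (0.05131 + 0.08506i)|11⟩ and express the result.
(0.5232 + 0.04253i)|00⟩ + (-0.5232 - 0.04253i)|01⟩ + (0.4719 - 0.04253i)|10⟩ + (-0.4719 + 0.04253i)|11⟩

H⊗2 gives amp(|y⟩) = (1/2) Σ_x (−1)^(x·y) amp(|x⟩), where x·y is the number of positions in which both x and y have a 1.
|00⟩: (0.9951 + (0.05131 + 0.08506i))/2 = (0.5232 + 0.04253i)
|01⟩: (-0.9951 - (0.05131 + 0.08506i))/2 = (-0.5232 - 0.04253i)
|10⟩: (0.9951 - (0.05131 + 0.08506i))/2 = (0.4719 - 0.04253i)
|11⟩: (-0.9951 + (0.05131 + 0.08506i))/2 = (-0.4719 + 0.04253i)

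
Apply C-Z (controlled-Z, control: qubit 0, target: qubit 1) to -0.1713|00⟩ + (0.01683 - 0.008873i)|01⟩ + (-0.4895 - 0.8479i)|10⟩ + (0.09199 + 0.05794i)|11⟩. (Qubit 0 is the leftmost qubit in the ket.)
-0.1713|00⟩ + (0.01683 - 0.008873i)|01⟩ + (-0.4895 - 0.8479i)|10⟩ + (-0.09199 - 0.05794i)|11⟩

C-Z leaves the control-|0⟩ kets |00⟩, |01⟩ unchanged and applies Z to qubit 1 on the control-|1⟩ pair (|10⟩, |11⟩).
Z = [[1, 0], [0, -1]].
With a = amp(|10⟩) = (-0.4895 - 0.8479i) and b = amp(|11⟩) = (0.09199 + 0.05794i):
new amp(|10⟩) = (1)·a = (-0.4895 - 0.8479i)
new amp(|11⟩) = (-1)·b = (-0.09199 - 0.05794i)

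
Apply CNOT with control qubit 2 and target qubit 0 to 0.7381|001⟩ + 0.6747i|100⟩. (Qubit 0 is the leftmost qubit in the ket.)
0.6747i|100⟩ + 0.7381|101⟩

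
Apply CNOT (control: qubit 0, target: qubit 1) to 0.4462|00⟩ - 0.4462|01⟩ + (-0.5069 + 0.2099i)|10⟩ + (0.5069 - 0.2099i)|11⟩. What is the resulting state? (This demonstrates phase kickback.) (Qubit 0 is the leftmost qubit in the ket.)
0.4462|00⟩ - 0.4462|01⟩ + (0.5069 - 0.2099i)|10⟩ + (-0.5069 + 0.2099i)|11⟩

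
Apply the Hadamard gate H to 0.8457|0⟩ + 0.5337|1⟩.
0.9754|0⟩ + 0.2206|1⟩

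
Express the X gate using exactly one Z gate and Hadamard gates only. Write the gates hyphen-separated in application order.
H-Z-H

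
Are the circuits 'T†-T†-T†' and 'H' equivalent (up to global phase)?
No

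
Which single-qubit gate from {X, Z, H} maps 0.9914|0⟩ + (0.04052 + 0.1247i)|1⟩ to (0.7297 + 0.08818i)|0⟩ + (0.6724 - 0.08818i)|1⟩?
H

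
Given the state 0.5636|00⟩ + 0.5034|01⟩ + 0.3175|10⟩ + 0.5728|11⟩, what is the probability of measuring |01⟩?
0.2534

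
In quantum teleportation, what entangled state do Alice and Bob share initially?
Bell state |Φ+⟩ = (|00⟩ + |11⟩)/√2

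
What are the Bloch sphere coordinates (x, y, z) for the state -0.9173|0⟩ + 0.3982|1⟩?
(-0.7305, 0, 0.6829)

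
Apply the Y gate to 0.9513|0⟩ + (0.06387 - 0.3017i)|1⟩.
(-0.3017 - 0.06387i)|0⟩ + 0.9513i|1⟩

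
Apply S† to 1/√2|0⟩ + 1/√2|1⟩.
1/√2|0⟩ - (1/√2)i|1⟩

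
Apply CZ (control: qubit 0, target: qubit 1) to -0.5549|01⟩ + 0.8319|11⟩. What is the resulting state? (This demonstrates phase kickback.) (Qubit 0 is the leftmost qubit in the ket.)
-0.5549|01⟩ - 0.8319|11⟩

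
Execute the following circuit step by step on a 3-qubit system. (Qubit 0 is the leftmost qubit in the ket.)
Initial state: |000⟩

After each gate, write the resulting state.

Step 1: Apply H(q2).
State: 1/√2|000⟩ + 1/√2|001⟩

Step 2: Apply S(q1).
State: 1/√2|000⟩ + 1/√2|001⟩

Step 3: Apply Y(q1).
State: (1/√2)i|010⟩ + (1/√2)i|011⟩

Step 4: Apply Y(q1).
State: 1/√2|000⟩ + 1/√2|001⟩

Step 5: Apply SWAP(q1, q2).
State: 1/√2|000⟩ + 1/√2|010⟩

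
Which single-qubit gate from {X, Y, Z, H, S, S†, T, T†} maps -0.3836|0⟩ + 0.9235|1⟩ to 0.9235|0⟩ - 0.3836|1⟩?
X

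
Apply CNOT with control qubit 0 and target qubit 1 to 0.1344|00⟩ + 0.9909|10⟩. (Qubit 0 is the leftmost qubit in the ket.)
0.1344|00⟩ + 0.9909|11⟩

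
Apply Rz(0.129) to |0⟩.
(0.9979 - 0.06446i)|0⟩

Rz(0.129) = [[e^(−iθ/2), 0], [0, e^(iθ/2)]] with e^(±iθ/2) = cos(θ/2) ± i·sin(θ/2); θ = 0.129, cos(θ/2) ≈ 0.997921, sin(θ/2) ≈ 0.0644553.
With a = amp(|0⟩) = 1 and b = amp(|1⟩) = 0:
new amp(|0⟩) = (0.997921 - 0.0644553i)·a = (0.9979 - 0.06446i)
new amp(|1⟩) = (0.997921 + 0.0644553i)·b = 0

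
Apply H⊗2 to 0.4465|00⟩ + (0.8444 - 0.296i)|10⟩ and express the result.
(0.6455 - 0.148i)|00⟩ + (0.6455 - 0.148i)|01⟩ + (-0.199 + 0.148i)|10⟩ + (-0.199 + 0.148i)|11⟩

H⊗2 gives amp(|y⟩) = (1/2) Σ_x (−1)^(x·y) amp(|x⟩), where x·y is the number of positions in which both x and y have a 1.
|00⟩: (0.4465 + (0.8444 - 0.296i))/2 = (0.6455 - 0.148i)
|01⟩: (0.4465 + (0.8444 - 0.296i))/2 = (0.6455 - 0.148i)
|10⟩: (0.4465 - (0.8444 - 0.296i))/2 = (-0.199 + 0.148i)
|11⟩: (0.4465 - (0.8444 - 0.296i))/2 = (-0.199 + 0.148i)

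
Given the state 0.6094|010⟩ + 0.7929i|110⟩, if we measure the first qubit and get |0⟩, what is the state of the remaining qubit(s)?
|10⟩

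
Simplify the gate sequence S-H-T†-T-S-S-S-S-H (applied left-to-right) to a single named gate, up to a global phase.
S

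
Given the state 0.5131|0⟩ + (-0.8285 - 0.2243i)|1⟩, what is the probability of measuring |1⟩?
0.7367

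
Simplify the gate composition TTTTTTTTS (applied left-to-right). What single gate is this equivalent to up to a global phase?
S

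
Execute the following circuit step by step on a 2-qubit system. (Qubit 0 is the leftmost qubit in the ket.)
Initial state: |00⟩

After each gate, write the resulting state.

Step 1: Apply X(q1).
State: |01⟩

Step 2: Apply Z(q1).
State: -|01⟩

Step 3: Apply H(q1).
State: -1/√2|00⟩ + 1/√2|01⟩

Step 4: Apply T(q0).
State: -1/√2|00⟩ + 1/√2|01⟩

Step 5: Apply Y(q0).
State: -(1/√2)i|10⟩ + (1/√2)i|11⟩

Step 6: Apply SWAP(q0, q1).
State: -(1/√2)i|01⟩ + (1/√2)i|11⟩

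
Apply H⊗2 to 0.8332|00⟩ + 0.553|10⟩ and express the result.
0.6931|00⟩ + 0.6931|01⟩ + 0.1401|10⟩ + 0.1401|11⟩

H⊗2 gives amp(|y⟩) = (1/2) Σ_x (−1)^(x·y) amp(|x⟩), where x·y is the number of positions in which both x and y have a 1.
|00⟩: (0.8332 + 0.553)/2 = 0.6931
|01⟩: (0.8332 + 0.553)/2 = 0.6931
|10⟩: (0.8332 - 0.553)/2 = 0.1401
|11⟩: (0.8332 - 0.553)/2 = 0.1401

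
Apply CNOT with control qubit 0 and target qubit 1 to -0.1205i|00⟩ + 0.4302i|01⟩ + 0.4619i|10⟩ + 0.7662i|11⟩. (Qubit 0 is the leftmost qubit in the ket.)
-0.1205i|00⟩ + 0.4302i|01⟩ + 0.7662i|10⟩ + 0.4619i|11⟩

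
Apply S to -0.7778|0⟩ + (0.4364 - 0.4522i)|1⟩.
-0.7778|0⟩ + (0.4522 + 0.4364i)|1⟩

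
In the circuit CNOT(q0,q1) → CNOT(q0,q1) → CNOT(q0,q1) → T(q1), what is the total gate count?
4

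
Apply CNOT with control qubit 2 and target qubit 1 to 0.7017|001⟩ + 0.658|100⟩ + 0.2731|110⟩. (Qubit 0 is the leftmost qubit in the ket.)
0.7017|011⟩ + 0.658|100⟩ + 0.2731|110⟩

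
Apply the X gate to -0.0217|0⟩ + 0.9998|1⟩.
0.9998|0⟩ - 0.0217|1⟩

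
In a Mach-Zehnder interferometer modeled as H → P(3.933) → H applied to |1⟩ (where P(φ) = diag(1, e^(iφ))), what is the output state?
(0.8514 + 0.3557i)|0⟩ + (0.1486 - 0.3557i)|1⟩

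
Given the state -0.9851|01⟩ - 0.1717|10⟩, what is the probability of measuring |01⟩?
0.9704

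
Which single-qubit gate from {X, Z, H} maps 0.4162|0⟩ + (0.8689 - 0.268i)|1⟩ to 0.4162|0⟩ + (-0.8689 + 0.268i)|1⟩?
Z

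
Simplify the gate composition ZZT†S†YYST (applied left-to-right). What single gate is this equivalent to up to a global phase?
I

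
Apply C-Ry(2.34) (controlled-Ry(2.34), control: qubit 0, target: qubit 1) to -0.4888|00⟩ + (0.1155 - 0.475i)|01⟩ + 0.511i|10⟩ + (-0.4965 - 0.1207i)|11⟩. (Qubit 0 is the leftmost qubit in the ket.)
-0.4888|00⟩ + (0.1155 - 0.475i)|01⟩ + (0.4572 + 0.3105i)|10⟩ + (-0.1937 + 0.4234i)|11⟩

C-Ry(2.34) leaves the control-|0⟩ kets |00⟩, |01⟩ unchanged and applies Ry(2.34) to qubit 1 on the control-|1⟩ pair (|10⟩, |11⟩).
Ry(2.34) = [[cos(θ/2), −sin(θ/2)], [sin(θ/2), cos(θ/2)]]; θ = 2.34, cos(θ/2) ≈ 0.390152, sin(θ/2) ≈ 0.920751.
With a = amp(|10⟩) = 0.511i and b = amp(|11⟩) = (-0.4965 - 0.1207i):
new amp(|10⟩) = (0.390152)·a + (-0.920751)·b = (0.4572 + 0.3105i)
new amp(|11⟩) = (0.920751)·a + (0.390152)·b = (-0.1937 + 0.4234i)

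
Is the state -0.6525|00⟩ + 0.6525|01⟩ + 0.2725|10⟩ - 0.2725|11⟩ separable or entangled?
Separable

Writing the state as a|00⟩ + b|01⟩ + c|10⟩ + d|11⟩, it is a product state iff ad − bc = 0.
Here (a, b, c, d) = (-0.6525, 0.6525, 0.2725, -0.2725): ad − bc = (-0.6525)(-0.2725) − (0.6525)(0.2725) = 0, so the state is separable.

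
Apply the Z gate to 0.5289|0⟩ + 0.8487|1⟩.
0.5289|0⟩ - 0.8487|1⟩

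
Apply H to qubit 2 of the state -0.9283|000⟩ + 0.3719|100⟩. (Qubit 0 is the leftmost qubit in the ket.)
-0.6564|000⟩ - 0.6564|001⟩ + 0.263|100⟩ + 0.263|101⟩

H on qubit 2 mixes each pair of kets that differ only in qubit 2: amplitudes (a, b) of (|…0…⟩, |…1…⟩) become ((a + b)/√2, (a − b)/√2). Kets absent from the input have amplitude 0.
(|000⟩, |001⟩): (a, b) = (-0.9283, 0) → (-0.6564, -0.6564)
(|100⟩, |101⟩): (a, b) = (0.3719, 0) → (0.263, 0.263)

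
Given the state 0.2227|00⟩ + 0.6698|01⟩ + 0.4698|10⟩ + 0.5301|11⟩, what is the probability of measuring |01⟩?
0.4486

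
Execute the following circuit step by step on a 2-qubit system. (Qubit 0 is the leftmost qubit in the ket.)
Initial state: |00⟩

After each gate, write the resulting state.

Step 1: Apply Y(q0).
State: i|10⟩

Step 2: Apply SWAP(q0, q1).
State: i|01⟩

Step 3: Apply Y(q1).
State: |00⟩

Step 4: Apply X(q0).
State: |10⟩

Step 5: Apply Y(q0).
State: -i|00⟩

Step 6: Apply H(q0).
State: -(1/√2)i|00⟩ - (1/√2)i|10⟩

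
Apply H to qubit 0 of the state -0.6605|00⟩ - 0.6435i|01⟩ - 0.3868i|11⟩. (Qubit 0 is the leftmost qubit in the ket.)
-0.467|00⟩ - 0.7285i|01⟩ - 0.467|10⟩ - 0.1815i|11⟩

H on qubit 0 mixes each pair of kets that differ only in qubit 0: amplitudes (a, b) of (|…0…⟩, |…1…⟩) become ((a + b)/√2, (a − b)/√2). Kets absent from the input have amplitude 0.
(|00⟩, |10⟩): (a, b) = (-0.6605, 0) → (-0.467, -0.467)
(|01⟩, |11⟩): (a, b) = (-0.6435i, -0.3868i) → (-0.7285i, -0.1815i)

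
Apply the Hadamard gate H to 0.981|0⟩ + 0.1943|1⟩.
0.8311|0⟩ + 0.5563|1⟩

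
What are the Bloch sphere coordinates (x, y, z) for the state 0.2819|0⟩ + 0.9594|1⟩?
(0.5409, 0, -0.841)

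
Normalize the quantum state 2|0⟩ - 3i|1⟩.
0.5547|0⟩ - 0.8321i|1⟩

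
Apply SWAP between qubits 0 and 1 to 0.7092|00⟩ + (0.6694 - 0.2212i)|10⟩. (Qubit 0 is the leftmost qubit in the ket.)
0.7092|00⟩ + (0.6694 - 0.2212i)|01⟩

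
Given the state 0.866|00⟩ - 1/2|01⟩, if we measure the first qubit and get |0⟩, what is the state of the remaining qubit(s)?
0.866|0⟩ - 0.5|1⟩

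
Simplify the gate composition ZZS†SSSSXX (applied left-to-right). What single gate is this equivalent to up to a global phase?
S†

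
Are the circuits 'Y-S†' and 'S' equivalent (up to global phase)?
No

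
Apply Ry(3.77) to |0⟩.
-0.3091|0⟩ + 0.951|1⟩

Ry(3.77) = [[cos(θ/2), −sin(θ/2)], [sin(θ/2), cos(θ/2)]]; θ = 3.77, cos(θ/2) ≈ -0.309059, sin(θ/2) ≈ 0.951043.
With a = amp(|0⟩) = 1 and b = amp(|1⟩) = 0:
new amp(|0⟩) = (-0.309059)·a + (-0.951043)·b = -0.3091
new amp(|1⟩) = (0.951043)·a + (-0.309059)·b = 0.951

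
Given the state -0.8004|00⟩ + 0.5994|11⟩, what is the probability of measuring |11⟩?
0.3593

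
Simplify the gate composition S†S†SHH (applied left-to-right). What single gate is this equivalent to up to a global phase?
S†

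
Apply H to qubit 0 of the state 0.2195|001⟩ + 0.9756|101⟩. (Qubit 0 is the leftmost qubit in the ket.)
0.8451|001⟩ - 0.5346|101⟩

H on qubit 0 mixes each pair of kets that differ only in qubit 0: amplitudes (a, b) of (|…0…⟩, |…1…⟩) become ((a + b)/√2, (a − b)/√2). Kets absent from the input have amplitude 0.
(|001⟩, |101⟩): (a, b) = (0.2195, 0.9756) → (0.8451, -0.5346)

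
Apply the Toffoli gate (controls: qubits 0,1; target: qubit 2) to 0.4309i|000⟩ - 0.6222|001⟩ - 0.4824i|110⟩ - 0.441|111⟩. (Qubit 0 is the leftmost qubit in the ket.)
0.4309i|000⟩ - 0.6222|001⟩ - 0.441|110⟩ - 0.4824i|111⟩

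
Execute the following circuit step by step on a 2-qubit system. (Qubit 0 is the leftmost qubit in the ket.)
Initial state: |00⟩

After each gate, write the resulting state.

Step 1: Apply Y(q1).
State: i|01⟩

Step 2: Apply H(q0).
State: (1/√2)i|01⟩ + (1/√2)i|11⟩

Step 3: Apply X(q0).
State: (1/√2)i|01⟩ + (1/√2)i|11⟩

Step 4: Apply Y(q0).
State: 1/√2|01⟩ - 1/√2|11⟩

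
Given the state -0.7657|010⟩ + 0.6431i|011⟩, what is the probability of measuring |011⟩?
0.4136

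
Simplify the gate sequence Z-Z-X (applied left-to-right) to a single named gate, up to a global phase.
X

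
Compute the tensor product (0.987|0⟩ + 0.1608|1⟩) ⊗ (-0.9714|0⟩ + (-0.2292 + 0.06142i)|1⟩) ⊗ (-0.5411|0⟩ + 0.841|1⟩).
0.5188|000⟩ - 0.8063|001⟩ + (0.1224 - 0.0328i)|010⟩ + (-0.1903 + 0.05098i)|011⟩ + 0.08452|100⟩ - 0.1314|101⟩ + (0.01994 - 0.005344i)|110⟩ + (-0.031 + 0.008306i)|111⟩

amp(|b₁b₂…⟩) = product of the factor amplitudes for bits b₁, b₂, …; only kets whose every factor amplitude is nonzero survive.
|000⟩: (0.987)(-0.9714)(-0.5411) = 0.5188
|001⟩: (0.987)(-0.9714)(0.841) = -0.8063
|010⟩: (0.987)(-0.2292 + 0.06142i)(-0.5411) = (0.1224 - 0.0328i)
|011⟩: (0.987)(-0.2292 + 0.06142i)(0.841) = (-0.1903 + 0.05098i)
|100⟩: (0.1608)(-0.9714)(-0.5411) = 0.08452
|101⟩: (0.1608)(-0.9714)(0.841) = -0.1314
|110⟩: (0.1608)(-0.2292 + 0.06142i)(-0.5411) = (0.01994 - 0.005344i)
|111⟩: (0.1608)(-0.2292 + 0.06142i)(0.841) = (-0.031 + 0.008306i)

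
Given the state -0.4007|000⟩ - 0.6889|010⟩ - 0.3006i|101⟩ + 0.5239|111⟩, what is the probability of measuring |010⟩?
0.4746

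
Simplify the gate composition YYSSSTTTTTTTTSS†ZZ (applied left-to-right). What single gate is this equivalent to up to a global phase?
S†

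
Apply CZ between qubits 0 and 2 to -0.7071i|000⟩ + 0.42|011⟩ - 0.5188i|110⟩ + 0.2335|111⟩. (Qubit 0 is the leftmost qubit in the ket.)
-0.7071i|000⟩ + 0.42|011⟩ - 0.5188i|110⟩ - 0.2335|111⟩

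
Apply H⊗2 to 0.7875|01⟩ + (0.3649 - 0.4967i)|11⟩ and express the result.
(0.5762 - 0.2484i)|00⟩ + (-0.5762 + 0.2484i)|01⟩ + (0.2113 + 0.2484i)|10⟩ + (-0.2113 - 0.2484i)|11⟩

H⊗2 gives amp(|y⟩) = (1/2) Σ_x (−1)^(x·y) amp(|x⟩), where x·y is the number of positions in which both x and y have a 1.
|00⟩: (0.7875 + (0.3649 - 0.4967i))/2 = (0.5762 - 0.2484i)
|01⟩: (-0.7875 - (0.3649 - 0.4967i))/2 = (-0.5762 + 0.2484i)
|10⟩: (0.7875 - (0.3649 - 0.4967i))/2 = (0.2113 + 0.2484i)
|11⟩: (-0.7875 + (0.3649 - 0.4967i))/2 = (-0.2113 - 0.2484i)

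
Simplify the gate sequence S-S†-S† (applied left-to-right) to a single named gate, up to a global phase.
S†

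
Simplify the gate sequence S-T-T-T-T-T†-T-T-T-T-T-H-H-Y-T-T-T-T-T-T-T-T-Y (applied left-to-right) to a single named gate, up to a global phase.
S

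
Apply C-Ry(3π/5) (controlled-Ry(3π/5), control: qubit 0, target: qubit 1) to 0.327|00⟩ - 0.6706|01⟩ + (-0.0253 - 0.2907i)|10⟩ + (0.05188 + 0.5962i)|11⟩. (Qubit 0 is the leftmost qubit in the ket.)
0.327|00⟩ - 0.6706|01⟩ + (-0.05684 - 0.6532i)|10⟩ + (0.01003 + 0.1153i)|11⟩

C-Ry(3π/5) leaves the control-|0⟩ kets |00⟩, |01⟩ unchanged and applies Ry(3π/5) to qubit 1 on the control-|1⟩ pair (|10⟩, |11⟩).
Ry(3π/5) = [[cos(θ/2), −sin(θ/2)], [sin(θ/2), cos(θ/2)]]; θ = 3π/5, cos(θ/2) ≈ 0.587785, sin(θ/2) ≈ 0.809017.
With a = amp(|10⟩) = (-0.0253 - 0.2907i) and b = amp(|11⟩) = (0.05188 + 0.5962i):
new amp(|10⟩) = (0.587785)·a + (-0.809017)·b = (-0.05684 - 0.6532i)
new amp(|11⟩) = (0.809017)·a + (0.587785)·b = (0.01003 + 0.1153i)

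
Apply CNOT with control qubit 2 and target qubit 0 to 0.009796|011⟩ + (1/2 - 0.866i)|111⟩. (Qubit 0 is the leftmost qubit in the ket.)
(1/2 - 0.866i)|011⟩ + 0.009796|111⟩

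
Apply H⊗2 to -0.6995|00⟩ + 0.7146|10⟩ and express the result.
0.00755|00⟩ + 0.00755|01⟩ - 0.7071|10⟩ - 0.7071|11⟩

H⊗2 gives amp(|y⟩) = (1/2) Σ_x (−1)^(x·y) amp(|x⟩), where x·y is the number of positions in which both x and y have a 1.
|00⟩: (-0.6995 + 0.7146)/2 = 0.00755
|01⟩: (-0.6995 + 0.7146)/2 = 0.00755
|10⟩: (-0.6995 - 0.7146)/2 = -0.7071
|11⟩: (-0.6995 - 0.7146)/2 = -0.7071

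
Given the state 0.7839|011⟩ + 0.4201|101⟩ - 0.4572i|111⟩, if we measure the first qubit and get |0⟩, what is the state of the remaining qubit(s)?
|11⟩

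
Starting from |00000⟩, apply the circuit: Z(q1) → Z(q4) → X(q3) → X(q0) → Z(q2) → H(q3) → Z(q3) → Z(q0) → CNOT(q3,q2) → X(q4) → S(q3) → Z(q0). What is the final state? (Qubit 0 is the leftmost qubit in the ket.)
1/√2|10001⟩ + (1/√2)i|10111⟩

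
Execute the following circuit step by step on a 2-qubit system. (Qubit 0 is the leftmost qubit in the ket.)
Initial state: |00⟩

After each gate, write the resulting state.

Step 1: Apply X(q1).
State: |01⟩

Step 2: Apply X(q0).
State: |11⟩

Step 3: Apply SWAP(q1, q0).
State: |11⟩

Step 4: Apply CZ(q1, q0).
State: -|11⟩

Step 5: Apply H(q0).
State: -1/√2|01⟩ + 1/√2|11⟩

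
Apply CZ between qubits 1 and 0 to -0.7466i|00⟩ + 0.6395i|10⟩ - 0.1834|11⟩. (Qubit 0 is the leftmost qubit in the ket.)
-0.7466i|00⟩ + 0.6395i|10⟩ + 0.1834|11⟩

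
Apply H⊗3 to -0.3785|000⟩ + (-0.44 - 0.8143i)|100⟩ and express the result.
(-0.2894 - 0.2879i)|000⟩ + (-0.2894 - 0.2879i)|001⟩ + (-0.2894 - 0.2879i)|010⟩ + (-0.2894 - 0.2879i)|011⟩ + (0.02174 + 0.2879i)|100⟩ + (0.02174 + 0.2879i)|101⟩ + (0.02174 + 0.2879i)|110⟩ + (0.02174 + 0.2879i)|111⟩

H⊗3 gives amp(|y⟩) = (1/2√2) Σ_x (−1)^(x·y) amp(|x⟩), where x·y is the number of positions in which both x and y have a 1.
|000⟩: (-0.3785 + (-0.44 - 0.8143i))/(2√2) = (-0.2894 - 0.2879i)
|001⟩: (-0.3785 + (-0.44 - 0.8143i))/(2√2) = (-0.2894 - 0.2879i)
|010⟩: (-0.3785 + (-0.44 - 0.8143i))/(2√2) = (-0.2894 - 0.2879i)
|011⟩: (-0.3785 + (-0.44 - 0.8143i))/(2√2) = (-0.2894 - 0.2879i)
|100⟩: (-0.3785 - (-0.44 - 0.8143i))/(2√2) = (0.02174 + 0.2879i)
|101⟩: (-0.3785 - (-0.44 - 0.8143i))/(2√2) = (0.02174 + 0.2879i)
|110⟩: (-0.3785 - (-0.44 - 0.8143i))/(2√2) = (0.02174 + 0.2879i)
|111⟩: (-0.3785 - (-0.44 - 0.8143i))/(2√2) = (0.02174 + 0.2879i)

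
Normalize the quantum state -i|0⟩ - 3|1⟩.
-0.3162i|0⟩ - 0.9487|1⟩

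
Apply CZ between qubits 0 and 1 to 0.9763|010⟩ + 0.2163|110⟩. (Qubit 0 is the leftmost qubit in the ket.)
0.9763|010⟩ - 0.2163|110⟩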